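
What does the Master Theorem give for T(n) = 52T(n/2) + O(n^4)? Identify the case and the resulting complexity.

Master Theorem for T(n) = 52T(n/2) + O(n^4):

a = 52, b = 2, c = 4
log_b(a) = log_2(52) = 5.7004

Case 1: c = 4 < log_2(52) = 5.7004
T(n) = O(n^(log_2 52))

For T(n) = 52T(n/2) + O(n^4): log_2(52) = 5.7004. This is Case 1 of the Master Theorem (c < log_b(a), work dominated by leaves), giving O(n^(log_2 52)).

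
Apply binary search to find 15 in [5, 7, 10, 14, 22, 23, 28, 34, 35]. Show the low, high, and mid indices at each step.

Binary search for 15 in [5, 7, 10, 14, 22, 23, 28, 34, 35]:

lo=0, hi=8, mid=4, arr[mid]=22 -> 22 > 15, search left half
lo=0, hi=3, mid=1, arr[mid]=7 -> 7 < 15, search right half
lo=2, hi=3, mid=2, arr[mid]=10 -> 10 < 15, search right half
lo=3, hi=3, mid=3, arr[mid]=14 -> 14 < 15, search right half
lo=4 > hi=3, target 15 not found

Binary search determines that 15 is not in the array after 4 comparisons. The search space was exhausted without finding the target.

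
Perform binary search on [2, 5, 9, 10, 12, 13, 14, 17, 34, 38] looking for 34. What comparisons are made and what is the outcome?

Binary search for 34 in [2, 5, 9, 10, 12, 13, 14, 17, 34, 38]:

lo=0, hi=9, mid=4, arr[mid]=12 -> 12 < 34, search right half
lo=5, hi=9, mid=7, arr[mid]=17 -> 17 < 34, search right half
lo=8, hi=9, mid=8, arr[mid]=34 -> Found target at index 8!

Binary search finds 34 at index 8 after 3 comparisons. The search repeatedly halves the search space by comparing with the middle element.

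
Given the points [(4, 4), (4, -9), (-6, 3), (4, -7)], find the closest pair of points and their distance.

Computing all pairwise distances among 4 points:

d((4, 4), (4, -9)) = 13.0
d((4, 4), (-6, 3)) = 10.0499
d((4, 4), (4, -7)) = 11.0
d((4, -9), (-6, 3)) = 15.6205
d((4, -9), (4, -7)) = 2.0 <-- minimum
d((-6, 3), (4, -7)) = 14.1421

Closest pair: (4, -9) and (4, -7) with distance 2.0

The closest pair is (4, -9) and (4, -7) with Euclidean distance 2.0. For 4 points, brute-force pairwise comparison is shown above. For large n, the divide-and-conquer algorithm (sort by x, recurse on halves, check the dividing strip) achieves O(n log n).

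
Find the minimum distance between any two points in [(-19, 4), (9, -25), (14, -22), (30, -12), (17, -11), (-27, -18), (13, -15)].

Computing all pairwise distances among 7 points:

d((-19, 4), (9, -25)) = 40.3113
d((-19, 4), (14, -22)) = 42.0119
d((-19, 4), (30, -12)) = 51.5461
d((-19, 4), (17, -11)) = 39.0
d((-19, 4), (-27, -18)) = 23.4094
d((-19, 4), (13, -15)) = 37.2156
d((9, -25), (14, -22)) = 5.831
d((9, -25), (30, -12)) = 24.6982
d((9, -25), (17, -11)) = 16.1245
d((9, -25), (-27, -18)) = 36.6742
d((9, -25), (13, -15)) = 10.7703
d((14, -22), (30, -12)) = 18.868
d((14, -22), (17, -11)) = 11.4018
d((14, -22), (-27, -18)) = 41.1947
d((14, -22), (13, -15)) = 7.0711
d((30, -12), (17, -11)) = 13.0384
d((30, -12), (-27, -18)) = 57.3149
d((30, -12), (13, -15)) = 17.2627
d((17, -11), (-27, -18)) = 44.5533
d((17, -11), (13, -15)) = 5.6569 <-- minimum
d((-27, -18), (13, -15)) = 40.1123

Closest pair: (17, -11) and (13, -15) with distance 5.6569

The closest pair is (17, -11) and (13, -15) with Euclidean distance 5.6569. For 7 points, brute-force pairwise comparison is shown above. For large n, the divide-and-conquer algorithm (sort by x, recurse on halves, check the dividing strip) achieves O(n log n).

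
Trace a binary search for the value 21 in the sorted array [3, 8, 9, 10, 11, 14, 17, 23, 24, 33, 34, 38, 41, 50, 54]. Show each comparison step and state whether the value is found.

Binary search for 21 in [3, 8, 9, 10, 11, 14, 17, 23, 24, 33, 34, 38, 41, 50, 54]:

lo=0, hi=14, mid=7, arr[mid]=23 -> 23 > 21, search left half
lo=0, hi=6, mid=3, arr[mid]=10 -> 10 < 21, search right half
lo=4, hi=6, mid=5, arr[mid]=14 -> 14 < 21, search right half
lo=6, hi=6, mid=6, arr[mid]=17 -> 17 < 21, search right half
lo=7 > hi=6, target 21 not found

Binary search determines that 21 is not in the array after 4 comparisons. The search space was exhausted without finding the target.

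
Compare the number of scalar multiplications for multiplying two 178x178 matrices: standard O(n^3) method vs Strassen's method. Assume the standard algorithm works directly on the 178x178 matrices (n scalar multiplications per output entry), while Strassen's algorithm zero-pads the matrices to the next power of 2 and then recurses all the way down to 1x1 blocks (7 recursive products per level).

Matrix multiplication for 178x178 matrices:

Strassen's algorithm requires power-of-2 dimensions. Pad 178x178 to 256x256 (next power of 2).

Standard algorithm: 178^3 = 5639752 multiplications
Strassen's algorithm: 7^(log2(256)) = 7^8 = 5764801 multiplications
Difference: 5639752 - 5764801 = -125049 (Strassen uses MORE here due to padding overhead — for small or just-over-power-of-2 n, padding can outweigh the per-level savings)

Standard: 5639752 multiplications (178^3). Strassen: 5764801 multiplications (7^8, after padding to 256x256). Strassen reduces 8 recursive multiplications to 7 at each level.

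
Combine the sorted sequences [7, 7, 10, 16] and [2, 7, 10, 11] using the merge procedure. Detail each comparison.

Merging process:

Compare 7 vs 2: take 2 from right. Merged: [2]
Compare 7 vs 7: take 7 from left. Merged: [2, 7]
Compare 7 vs 7: take 7 from left. Merged: [2, 7, 7]
Compare 10 vs 7: take 7 from right. Merged: [2, 7, 7, 7]
Compare 10 vs 10: take 10 from left. Merged: [2, 7, 7, 7, 10]
Compare 16 vs 10: take 10 from right. Merged: [2, 7, 7, 7, 10, 10]
Compare 16 vs 11: take 11 from right. Merged: [2, 7, 7, 7, 10, 10, 11]
Append remaining from left: [16]. Merged: [2, 7, 7, 7, 10, 10, 11, 16]

Final merged array: [2, 7, 7, 7, 10, 10, 11, 16]
Total comparisons: 7

The merged array is [2, 7, 7, 7, 10, 10, 11, 16], requiring 7 comparisons. The merge step runs in O(n) time where n is the total number of elements.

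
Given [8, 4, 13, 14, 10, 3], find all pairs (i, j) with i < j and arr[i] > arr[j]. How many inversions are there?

Finding inversions in [8, 4, 13, 14, 10, 3]:

(0, 1): arr[0]=8 > arr[1]=4
(0, 5): arr[0]=8 > arr[5]=3
(1, 5): arr[1]=4 > arr[5]=3
(2, 4): arr[2]=13 > arr[4]=10
(2, 5): arr[2]=13 > arr[5]=3
(3, 4): arr[3]=14 > arr[4]=10
(3, 5): arr[3]=14 > arr[5]=3
(4, 5): arr[4]=10 > arr[5]=3

Total inversions: 8

The array has 8 inversion(s): (0,1), (0,5), (1,5), (2,4), (2,5), (3,4), (3,5), (4,5). Each pair (i,j) satisfies i < j and arr[i] > arr[j].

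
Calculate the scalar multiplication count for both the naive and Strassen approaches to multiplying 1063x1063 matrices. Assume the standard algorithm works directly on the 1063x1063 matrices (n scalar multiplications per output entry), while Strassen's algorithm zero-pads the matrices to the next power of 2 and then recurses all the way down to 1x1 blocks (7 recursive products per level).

Matrix multiplication for 1063x1063 matrices:

Strassen's algorithm requires power-of-2 dimensions. Pad 1063x1063 to 2048x2048 (next power of 2).

Standard algorithm: 1063^3 = 1201157047 multiplications
Strassen's algorithm: 7^(log2(2048)) = 7^11 = 1977326743 multiplications
Difference: 1201157047 - 1977326743 = -776169696 (Strassen uses MORE here due to padding overhead — for small or just-over-power-of-2 n, padding can outweigh the per-level savings)

Standard: 1201157047 multiplications (1063^3). Strassen: 1977326743 multiplications (7^11, after padding to 2048x2048). Strassen reduces 8 recursive multiplications to 7 at each level.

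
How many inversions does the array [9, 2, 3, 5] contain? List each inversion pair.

Finding inversions in [9, 2, 3, 5]:

(0, 1): arr[0]=9 > arr[1]=2
(0, 2): arr[0]=9 > arr[2]=3
(0, 3): arr[0]=9 > arr[3]=5

Total inversions: 3

The array has 3 inversion(s): (0,1), (0,2), (0,3). Each pair (i,j) satisfies i < j and arr[i] > arr[j].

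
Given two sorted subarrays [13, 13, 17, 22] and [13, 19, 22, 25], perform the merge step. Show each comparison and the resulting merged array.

Merging process:

Compare 13 vs 13: take 13 from left. Merged: [13]
Compare 13 vs 13: take 13 from left. Merged: [13, 13]
Compare 17 vs 13: take 13 from right. Merged: [13, 13, 13]
Compare 17 vs 19: take 17 from left. Merged: [13, 13, 13, 17]
Compare 22 vs 19: take 19 from right. Merged: [13, 13, 13, 17, 19]
Compare 22 vs 22: take 22 from left. Merged: [13, 13, 13, 17, 19, 22]
Append remaining from right: [22, 25]. Merged: [13, 13, 13, 17, 19, 22, 22, 25]

Final merged array: [13, 13, 13, 17, 19, 22, 22, 25]
Total comparisons: 6

The merged array is [13, 13, 13, 17, 19, 22, 22, 25], requiring 6 comparisons. The merge step runs in O(n) time where n is the total number of elements.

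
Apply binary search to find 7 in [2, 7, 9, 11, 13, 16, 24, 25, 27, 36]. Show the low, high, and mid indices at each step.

Binary search for 7 in [2, 7, 9, 11, 13, 16, 24, 25, 27, 36]:

lo=0, hi=9, mid=4, arr[mid]=13 -> 13 > 7, search left half
lo=0, hi=3, mid=1, arr[mid]=7 -> Found target at index 1!

Binary search finds 7 at index 1 after 2 comparisons. The search repeatedly halves the search space by comparing with the middle element.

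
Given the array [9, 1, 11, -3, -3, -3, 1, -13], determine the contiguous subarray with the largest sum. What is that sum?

Using Kadane's algorithm on [9, 1, 11, -3, -3, -3, 1, -13]:

Scanning through the array:
Position 1 (value 1): max_ending_here = 10, max_so_far = 10
Position 2 (value 11): max_ending_here = 21, max_so_far = 21
Position 3 (value -3): max_ending_here = 18, max_so_far = 21
Position 4 (value -3): max_ending_here = 15, max_so_far = 21
Position 5 (value -3): max_ending_here = 12, max_so_far = 21
Position 6 (value 1): max_ending_here = 13, max_so_far = 21
Position 7 (value -13): max_ending_here = 0, max_so_far = 21

Maximum subarray: [9, 1, 11]
Maximum sum: 21

The maximum subarray is [9, 1, 11] with sum 21. This subarray runs from index 0 to index 2.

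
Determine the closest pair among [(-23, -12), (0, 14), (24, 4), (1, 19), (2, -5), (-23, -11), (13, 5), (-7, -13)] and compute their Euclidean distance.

Computing all pairwise distances among 8 points:

d((-23, -12), (0, 14)) = 34.7131
d((-23, -12), (24, 4)) = 49.6488
d((-23, -12), (1, 19)) = 39.2046
d((-23, -12), (2, -5)) = 25.9615
d((-23, -12), (-23, -11)) = 1.0 <-- minimum
d((-23, -12), (13, 5)) = 39.8121
d((-23, -12), (-7, -13)) = 16.0312
d((0, 14), (24, 4)) = 26.0
d((0, 14), (1, 19)) = 5.099
d((0, 14), (2, -5)) = 19.105
d((0, 14), (-23, -11)) = 33.9706
d((0, 14), (13, 5)) = 15.8114
d((0, 14), (-7, -13)) = 27.8927
d((24, 4), (1, 19)) = 27.4591
d((24, 4), (2, -5)) = 23.7697
d((24, 4), (-23, -11)) = 49.3356
d((24, 4), (13, 5)) = 11.0454
d((24, 4), (-7, -13)) = 35.3553
d((1, 19), (2, -5)) = 24.0208
d((1, 19), (-23, -11)) = 38.4187
d((1, 19), (13, 5)) = 18.4391
d((1, 19), (-7, -13)) = 32.9848
d((2, -5), (-23, -11)) = 25.7099
d((2, -5), (13, 5)) = 14.8661
d((2, -5), (-7, -13)) = 12.0416
d((-23, -11), (13, 5)) = 39.3954
d((-23, -11), (-7, -13)) = 16.1245
d((13, 5), (-7, -13)) = 26.9072

Closest pair: (-23, -12) and (-23, -11) with distance 1.0

The closest pair is (-23, -12) and (-23, -11) with Euclidean distance 1.0. For 8 points, brute-force pairwise comparison is shown above. For large n, the divide-and-conquer algorithm (sort by x, recurse on halves, check the dividing strip) achieves O(n log n).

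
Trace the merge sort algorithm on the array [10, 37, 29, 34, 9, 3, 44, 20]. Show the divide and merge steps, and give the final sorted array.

Merge sort trace:

Split: [10, 37, 29, 34, 9, 3, 44, 20] -> [10, 37, 29, 34] and [9, 3, 44, 20]
  Split: [10, 37, 29, 34] -> [10, 37] and [29, 34]
    Split: [10, 37] -> [10] and [37]
    Merge: [10] + [37] -> [10, 37]
    Split: [29, 34] -> [29] and [34]
    Merge: [29] + [34] -> [29, 34]
  Merge: [10, 37] + [29, 34] -> [10, 29, 34, 37]
  Split: [9, 3, 44, 20] -> [9, 3] and [44, 20]
    Split: [9, 3] -> [9] and [3]
    Merge: [9] + [3] -> [3, 9]
    Split: [44, 20] -> [44] and [20]
    Merge: [44] + [20] -> [20, 44]
  Merge: [3, 9] + [20, 44] -> [3, 9, 20, 44]
Merge: [10, 29, 34, 37] + [3, 9, 20, 44] -> [3, 9, 10, 20, 29, 34, 37, 44]

Final sorted array: [3, 9, 10, 20, 29, 34, 37, 44]

The merge sort proceeds by recursively splitting the array and merging sorted halves.
After all merges, the sorted array is [3, 9, 10, 20, 29, 34, 37, 44].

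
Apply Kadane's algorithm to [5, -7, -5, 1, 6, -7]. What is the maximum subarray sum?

Using Kadane's algorithm on [5, -7, -5, 1, 6, -7]:

Scanning through the array:
Position 1 (value -7): max_ending_here = -2, max_so_far = 5
Position 2 (value -5): max_ending_here = -5, max_so_far = 5
Position 3 (value 1): max_ending_here = 1, max_so_far = 5
Position 4 (value 6): max_ending_here = 7, max_so_far = 7
Position 5 (value -7): max_ending_here = 0, max_so_far = 7

Maximum subarray: [1, 6]
Maximum sum: 7

The maximum subarray is [1, 6] with sum 7. This subarray runs from index 3 to index 4.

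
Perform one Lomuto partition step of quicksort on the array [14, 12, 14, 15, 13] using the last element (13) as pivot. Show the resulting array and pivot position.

Lomuto partition with pivot = 13:

Initial array: [14, 12, 14, 15, 13]

arr[0]=14 > 13: no swap
arr[1]=12 <= 13: swap with position 0, array becomes [12, 14, 14, 15, 13]
arr[2]=14 > 13: no swap
arr[3]=15 > 13: no swap

Place pivot at position 1: [12, 13, 14, 15, 14]
Pivot position: 1

After partitioning with pivot 13, the array becomes [12, 13, 14, 15, 14]. The pivot is placed at index 1. All elements to the left of the pivot are <= 13, and all elements to the right are > 13.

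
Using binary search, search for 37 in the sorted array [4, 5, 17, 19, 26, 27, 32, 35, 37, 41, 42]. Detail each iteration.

Binary search for 37 in [4, 5, 17, 19, 26, 27, 32, 35, 37, 41, 42]:

lo=0, hi=10, mid=5, arr[mid]=27 -> 27 < 37, search right half
lo=6, hi=10, mid=8, arr[mid]=37 -> Found target at index 8!

Binary search finds 37 at index 8 after 2 comparisons. The search repeatedly halves the search space by comparing with the middle element.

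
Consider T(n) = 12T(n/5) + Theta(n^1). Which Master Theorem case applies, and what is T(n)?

Master Theorem for T(n) = 12T(n/5) + O(n^1):

a = 12, b = 5, c = 1
log_b(a) = log_5(12) = 1.5440

Case 1: c = 1 < log_5(12) = 1.5440
T(n) = O(n^(log_5 12))

For T(n) = 12T(n/5) + O(n^1): log_5(12) = 1.5440. This is Case 1 of the Master Theorem (c < log_b(a), work dominated by leaves), giving O(n^(log_5 12)).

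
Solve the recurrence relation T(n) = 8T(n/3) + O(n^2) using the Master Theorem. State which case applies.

Master Theorem for T(n) = 8T(n/3) + O(n^2):

a = 8, b = 3, c = 2
log_b(a) = log_3(8) = 1.8928

Case 3: c = 2 > log_3(8) = 1.8928
T(n) = O(n^2) = O(n^2)

For T(n) = 8T(n/3) + O(n^2): log_3(8) = 1.8928. This is Case 3 of the Master Theorem (c > log_b(a), work dominated by root), giving O(n^2).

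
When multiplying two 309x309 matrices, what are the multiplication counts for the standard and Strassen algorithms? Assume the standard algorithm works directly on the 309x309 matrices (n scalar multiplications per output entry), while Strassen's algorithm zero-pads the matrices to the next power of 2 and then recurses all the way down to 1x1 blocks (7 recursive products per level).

Matrix multiplication for 309x309 matrices:

Strassen's algorithm requires power-of-2 dimensions. Pad 309x309 to 512x512 (next power of 2).

Standard algorithm: 309^3 = 29503629 multiplications
Strassen's algorithm: 7^(log2(512)) = 7^9 = 40353607 multiplications
Difference: 29503629 - 40353607 = -10849978 (Strassen uses MORE here due to padding overhead — for small or just-over-power-of-2 n, padding can outweigh the per-level savings)

Standard: 29503629 multiplications (309^3). Strassen: 40353607 multiplications (7^9, after padding to 512x512). Strassen reduces 8 recursive multiplications to 7 at each level.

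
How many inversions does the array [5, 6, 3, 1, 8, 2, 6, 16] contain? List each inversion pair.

Finding inversions in [5, 6, 3, 1, 8, 2, 6, 16]:

(0, 2): arr[0]=5 > arr[2]=3
(0, 3): arr[0]=5 > arr[3]=1
(0, 5): arr[0]=5 > arr[5]=2
(1, 2): arr[1]=6 > arr[2]=3
(1, 3): arr[1]=6 > arr[3]=1
(1, 5): arr[1]=6 > arr[5]=2
(2, 3): arr[2]=3 > arr[3]=1
(2, 5): arr[2]=3 > arr[5]=2
(4, 5): arr[4]=8 > arr[5]=2
(4, 6): arr[4]=8 > arr[6]=6

Total inversions: 10

The array has 10 inversion(s): (0,2), (0,3), (0,5), (1,2), (1,3), (1,5), (2,3), (2,5), (4,5), (4,6). Each pair (i,j) satisfies i < j and arr[i] > arr[j].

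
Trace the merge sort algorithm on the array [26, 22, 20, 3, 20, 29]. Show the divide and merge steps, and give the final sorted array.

Merge sort trace:

Split: [26, 22, 20, 3, 20, 29] -> [26, 22, 20] and [3, 20, 29]
  Split: [26, 22, 20] -> [26] and [22, 20]
    Split: [22, 20] -> [22] and [20]
    Merge: [22] + [20] -> [20, 22]
  Merge: [26] + [20, 22] -> [20, 22, 26]
  Split: [3, 20, 29] -> [3] and [20, 29]
    Split: [20, 29] -> [20] and [29]
    Merge: [20] + [29] -> [20, 29]
  Merge: [3] + [20, 29] -> [3, 20, 29]
Merge: [20, 22, 26] + [3, 20, 29] -> [3, 20, 20, 22, 26, 29]

Final sorted array: [3, 20, 20, 22, 26, 29]

The merge sort proceeds by recursively splitting the array and merging sorted halves.
After all merges, the sorted array is [3, 20, 20, 22, 26, 29].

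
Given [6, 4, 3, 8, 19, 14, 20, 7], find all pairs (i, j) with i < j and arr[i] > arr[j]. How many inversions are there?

Finding inversions in [6, 4, 3, 8, 19, 14, 20, 7]:

(0, 1): arr[0]=6 > arr[1]=4
(0, 2): arr[0]=6 > arr[2]=3
(1, 2): arr[1]=4 > arr[2]=3
(3, 7): arr[3]=8 > arr[7]=7
(4, 5): arr[4]=19 > arr[5]=14
(4, 7): arr[4]=19 > arr[7]=7
(5, 7): arr[5]=14 > arr[7]=7
(6, 7): arr[6]=20 > arr[7]=7

Total inversions: 8

The array has 8 inversion(s): (0,1), (0,2), (1,2), (3,7), (4,5), (4,7), (5,7), (6,7). Each pair (i,j) satisfies i < j and arr[i] > arr[j].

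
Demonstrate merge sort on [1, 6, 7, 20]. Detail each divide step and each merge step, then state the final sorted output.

Merge sort trace:

Split: [1, 6, 7, 20] -> [1, 6] and [7, 20]
  Split: [1, 6] -> [1] and [6]
  Merge: [1] + [6] -> [1, 6]
  Split: [7, 20] -> [7] and [20]
  Merge: [7] + [20] -> [7, 20]
Merge: [1, 6] + [7, 20] -> [1, 6, 7, 20]

Final sorted array: [1, 6, 7, 20]

The merge sort proceeds by recursively splitting the array and merging sorted halves.
After all merges, the sorted array is [1, 6, 7, 20].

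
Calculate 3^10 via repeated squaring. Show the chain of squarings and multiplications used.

Computing 3^10 by squaring (build up from 3^1; each line after the first costs one multiplication):

3^1 = 3
3^2 = (3^1)^2 = 3^2 = 9
3^4 = (3^2)^2 = 9^2 = 81
3^5 = 3 * 3^4 = 3 * 81 = 243
3^10 = (3^5)^2 = 243^2 = 59049

Result: 59049
Multiplications needed: 4 (4 lines after 3^1)

3^10 = 59049. Using exponentiation by squaring, this requires 4 multiplications. The key idea: if the exponent is even, square the half-power; if odd, multiply by the base once.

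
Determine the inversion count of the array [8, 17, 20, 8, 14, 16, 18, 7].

Finding inversions in [8, 17, 20, 8, 14, 16, 18, 7]:

(0, 7): arr[0]=8 > arr[7]=7
(1, 3): arr[1]=17 > arr[3]=8
(1, 4): arr[1]=17 > arr[4]=14
(1, 5): arr[1]=17 > arr[5]=16
(1, 7): arr[1]=17 > arr[7]=7
(2, 3): arr[2]=20 > arr[3]=8
(2, 4): arr[2]=20 > arr[4]=14
(2, 5): arr[2]=20 > arr[5]=16
(2, 6): arr[2]=20 > arr[6]=18
(2, 7): arr[2]=20 > arr[7]=7
(3, 7): arr[3]=8 > arr[7]=7
(4, 7): arr[4]=14 > arr[7]=7
(5, 7): arr[5]=16 > arr[7]=7
(6, 7): arr[6]=18 > arr[7]=7

Total inversions: 14

The array has 14 inversion(s): (0,7), (1,3), (1,4), (1,5), (1,7), (2,3), (2,4), (2,5), (2,6), (2,7), (3,7), (4,7), (5,7), (6,7). Each pair (i,j) satisfies i < j and arr[i] > arr[j].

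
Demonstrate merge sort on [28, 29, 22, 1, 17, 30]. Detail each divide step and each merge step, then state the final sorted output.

Merge sort trace:

Split: [28, 29, 22, 1, 17, 30] -> [28, 29, 22] and [1, 17, 30]
  Split: [28, 29, 22] -> [28] and [29, 22]
    Split: [29, 22] -> [29] and [22]
    Merge: [29] + [22] -> [22, 29]
  Merge: [28] + [22, 29] -> [22, 28, 29]
  Split: [1, 17, 30] -> [1] and [17, 30]
    Split: [17, 30] -> [17] and [30]
    Merge: [17] + [30] -> [17, 30]
  Merge: [1] + [17, 30] -> [1, 17, 30]
Merge: [22, 28, 29] + [1, 17, 30] -> [1, 17, 22, 28, 29, 30]

Final sorted array: [1, 17, 22, 28, 29, 30]

The merge sort proceeds by recursively splitting the array and merging sorted halves.
After all merges, the sorted array is [1, 17, 22, 28, 29, 30].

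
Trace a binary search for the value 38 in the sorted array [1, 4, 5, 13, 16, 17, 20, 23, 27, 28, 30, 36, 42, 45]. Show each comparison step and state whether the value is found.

Binary search for 38 in [1, 4, 5, 13, 16, 17, 20, 23, 27, 28, 30, 36, 42, 45]:

lo=0, hi=13, mid=6, arr[mid]=20 -> 20 < 38, search right half
lo=7, hi=13, mid=10, arr[mid]=30 -> 30 < 38, search right half
lo=11, hi=13, mid=12, arr[mid]=42 -> 42 > 38, search left half
lo=11, hi=11, mid=11, arr[mid]=36 -> 36 < 38, search right half
lo=12 > hi=11, target 38 not found

Binary search determines that 38 is not in the array after 4 comparisons. The search space was exhausted without finding the target.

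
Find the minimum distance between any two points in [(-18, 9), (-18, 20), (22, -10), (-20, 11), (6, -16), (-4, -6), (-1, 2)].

Computing all pairwise distances among 7 points:

d((-18, 9), (-18, 20)) = 11.0
d((-18, 9), (22, -10)) = 44.2832
d((-18, 9), (-20, 11)) = 2.8284 <-- minimum
d((-18, 9), (6, -16)) = 34.6554
d((-18, 9), (-4, -6)) = 20.5183
d((-18, 9), (-1, 2)) = 18.3848
d((-18, 20), (22, -10)) = 50.0
d((-18, 20), (-20, 11)) = 9.2195
d((-18, 20), (6, -16)) = 43.2666
d((-18, 20), (-4, -6)) = 29.5296
d((-18, 20), (-1, 2)) = 24.7588
d((22, -10), (-20, 11)) = 46.9574
d((22, -10), (6, -16)) = 17.088
d((22, -10), (-4, -6)) = 26.3059
d((22, -10), (-1, 2)) = 25.9422
d((-20, 11), (6, -16)) = 37.4833
d((-20, 11), (-4, -6)) = 23.3452
d((-20, 11), (-1, 2)) = 21.0238
d((6, -16), (-4, -6)) = 14.1421
d((6, -16), (-1, 2)) = 19.3132
d((-4, -6), (-1, 2)) = 8.544

Closest pair: (-18, 9) and (-20, 11) with distance 2.8284

The closest pair is (-18, 9) and (-20, 11) with Euclidean distance 2.8284. For 7 points, brute-force pairwise comparison is shown above. For large n, the divide-and-conquer algorithm (sort by x, recurse on halves, check the dividing strip) achieves O(n log n).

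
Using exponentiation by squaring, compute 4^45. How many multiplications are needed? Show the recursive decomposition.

Computing 4^45 by squaring (build up from 4^1; each line after the first costs one multiplication):

4^1 = 4
4^2 = (4^1)^2 = 4^2 = 16
4^4 = (4^2)^2 = 16^2 = 256
4^5 = 4 * 4^4 = 4 * 256 = 1024
4^10 = (4^5)^2 = 1024^2 = 1048576
4^11 = 4 * 4^10 = 4 * 1048576 = 4194304
4^22 = (4^11)^2 = 4194304^2 = 17592186044416
4^44 = (4^22)^2 = 17592186044416^2 = 309485009821345068724781056
4^45 = 4 * 4^44 = 4 * 309485009821345068724781056 = 1237940039285380274899124224

Result: 1237940039285380274899124224
Multiplications needed: 8 (8 lines after 4^1)

4^45 = 1237940039285380274899124224. Using exponentiation by squaring, this requires 8 multiplications. The key idea: if the exponent is even, square the half-power; if odd, multiply by the base once.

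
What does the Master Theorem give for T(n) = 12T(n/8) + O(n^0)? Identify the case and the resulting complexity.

Master Theorem for T(n) = 12T(n/8) + O(n^0):

a = 12, b = 8, c = 0
log_b(a) = log_8(12) = 1.1950

Case 1: c = 0 < log_8(12) = 1.1950
T(n) = O(n^(log_8 12))

For T(n) = 12T(n/8) + O(n^0): log_8(12) = 1.1950. This is Case 1 of the Master Theorem (c < log_b(a), work dominated by leaves), giving O(n^(log_8 12)).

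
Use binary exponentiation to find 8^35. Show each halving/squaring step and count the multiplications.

Computing 8^35 by squaring (build up from 8^1; each line after the first costs one multiplication):

8^1 = 8
8^2 = (8^1)^2 = 8^2 = 64
8^4 = (8^2)^2 = 64^2 = 4096
8^8 = (8^4)^2 = 4096^2 = 16777216
8^16 = (8^8)^2 = 16777216^2 = 281474976710656
8^17 = 8 * 8^16 = 8 * 281474976710656 = 2251799813685248
8^34 = (8^17)^2 = 2251799813685248^2 = 5070602400912917605986812821504
8^35 = 8 * 8^34 = 8 * 5070602400912917605986812821504 = 40564819207303340847894502572032

Result: 40564819207303340847894502572032
Multiplications needed: 7 (7 lines after 8^1)

8^35 = 40564819207303340847894502572032. Using exponentiation by squaring, this requires 7 multiplications. The key idea: if the exponent is even, square the half-power; if odd, multiply by the base once.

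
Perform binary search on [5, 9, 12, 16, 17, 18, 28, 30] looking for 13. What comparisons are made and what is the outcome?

Binary search for 13 in [5, 9, 12, 16, 17, 18, 28, 30]:

lo=0, hi=7, mid=3, arr[mid]=16 -> 16 > 13, search left half
lo=0, hi=2, mid=1, arr[mid]=9 -> 9 < 13, search right half
lo=2, hi=2, mid=2, arr[mid]=12 -> 12 < 13, search right half
lo=3 > hi=2, target 13 not found

Binary search determines that 13 is not in the array after 3 comparisons. The search space was exhausted without finding the target.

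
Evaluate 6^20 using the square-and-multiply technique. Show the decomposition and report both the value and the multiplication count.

Computing 6^20 by squaring (build up from 6^1; each line after the first costs one multiplication):

6^1 = 6
6^2 = (6^1)^2 = 6^2 = 36
6^4 = (6^2)^2 = 36^2 = 1296
6^5 = 6 * 6^4 = 6 * 1296 = 7776
6^10 = (6^5)^2 = 7776^2 = 60466176
6^20 = (6^10)^2 = 60466176^2 = 3656158440062976

Result: 3656158440062976
Multiplications needed: 5 (5 lines after 6^1)

6^20 = 3656158440062976. Using exponentiation by squaring, this requires 5 multiplications. The key idea: if the exponent is even, square the half-power; if odd, multiply by the base once.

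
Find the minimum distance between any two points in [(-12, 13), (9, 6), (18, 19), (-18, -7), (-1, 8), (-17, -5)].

Computing all pairwise distances among 6 points:

d((-12, 13), (9, 6)) = 22.1359
d((-12, 13), (18, 19)) = 30.5941
d((-12, 13), (-18, -7)) = 20.8806
d((-12, 13), (-1, 8)) = 12.083
d((-12, 13), (-17, -5)) = 18.6815
d((9, 6), (18, 19)) = 15.8114
d((9, 6), (-18, -7)) = 29.9666
d((9, 6), (-1, 8)) = 10.198
d((9, 6), (-17, -5)) = 28.2312
d((18, 19), (-18, -7)) = 44.4072
d((18, 19), (-1, 8)) = 21.9545
d((18, 19), (-17, -5)) = 42.4382
d((-18, -7), (-1, 8)) = 22.6716
d((-18, -7), (-17, -5)) = 2.2361 <-- minimum
d((-1, 8), (-17, -5)) = 20.6155

Closest pair: (-18, -7) and (-17, -5) with distance 2.2361

The closest pair is (-18, -7) and (-17, -5) with Euclidean distance 2.2361. For 6 points, brute-force pairwise comparison is shown above. For large n, the divide-and-conquer algorithm (sort by x, recurse on halves, check the dividing strip) achieves O(n log n).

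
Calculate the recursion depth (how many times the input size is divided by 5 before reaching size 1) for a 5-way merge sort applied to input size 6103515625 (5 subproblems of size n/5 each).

For divide and conquer with division factor 5:

Problem sizes at each level:
Level 0: 6103515625
Level 1: 1220703125
Level 2: 244140625
Level 3: 48828125
Level 4: 9765625
Level 5: 1953125
Level 6: 390625
Level 7: 78125
Level 8: 15625
Level 9: 3125
Level 10: 625
Level 11: 125
Level 12: 25
Level 13: 5
Level 14: 1

The root is level 0 and the size-1 base case is level 14 (the tree spans levels 0 through 14, i.e. 15 levels counting the root), so the depth is the number of divisions: log_5(6103515625) = 14

The recursion tree depth is log_5(6103515625) = 14. At each level, the problem size is divided by 5, so it takes 14 divisions to reduce to a base case of size 1. The algorithm makes 5 recursive calls at each level.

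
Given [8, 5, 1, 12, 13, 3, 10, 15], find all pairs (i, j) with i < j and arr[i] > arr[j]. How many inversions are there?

Finding inversions in [8, 5, 1, 12, 13, 3, 10, 15]:

(0, 1): arr[0]=8 > arr[1]=5
(0, 2): arr[0]=8 > arr[2]=1
(0, 5): arr[0]=8 > arr[5]=3
(1, 2): arr[1]=5 > arr[2]=1
(1, 5): arr[1]=5 > arr[5]=3
(3, 5): arr[3]=12 > arr[5]=3
(3, 6): arr[3]=12 > arr[6]=10
(4, 5): arr[4]=13 > arr[5]=3
(4, 6): arr[4]=13 > arr[6]=10

Total inversions: 9

The array has 9 inversion(s): (0,1), (0,2), (0,5), (1,2), (1,5), (3,5), (3,6), (4,5), (4,6). Each pair (i,j) satisfies i < j and arr[i] > arr[j].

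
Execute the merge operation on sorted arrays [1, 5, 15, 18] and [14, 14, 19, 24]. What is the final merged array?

Merging process:

Compare 1 vs 14: take 1 from left. Merged: [1]
Compare 5 vs 14: take 5 from left. Merged: [1, 5]
Compare 15 vs 14: take 14 from right. Merged: [1, 5, 14]
Compare 15 vs 14: take 14 from right. Merged: [1, 5, 14, 14]
Compare 15 vs 19: take 15 from left. Merged: [1, 5, 14, 14, 15]
Compare 18 vs 19: take 18 from left. Merged: [1, 5, 14, 14, 15, 18]
Append remaining from right: [19, 24]. Merged: [1, 5, 14, 14, 15, 18, 19, 24]

Final merged array: [1, 5, 14, 14, 15, 18, 19, 24]
Total comparisons: 6

The merged array is [1, 5, 14, 14, 15, 18, 19, 24], requiring 6 comparisons. The merge step runs in O(n) time where n is the total number of elements.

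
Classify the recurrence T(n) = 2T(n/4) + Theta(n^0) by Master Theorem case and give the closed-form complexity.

Master Theorem for T(n) = 2T(n/4) + O(n^0):

a = 2, b = 4, c = 0
log_b(a) = log_4(2) = 0.5000

Case 1: c = 0 < log_4(2) = 0.5000
T(n) = O(n^(log_4 2)) = O(sqrt(n))

For T(n) = 2T(n/4) + O(n^0): log_4(2) = 0.5000. This is Case 1 of the Master Theorem (c < log_b(a), work dominated by leaves), giving O(sqrt(n)).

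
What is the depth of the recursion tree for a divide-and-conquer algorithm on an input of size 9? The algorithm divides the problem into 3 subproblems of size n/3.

For divide and conquer with division factor 3:

Problem sizes at each level:
Level 0: 9
Level 1: 3
Level 2: 1

The root is level 0 and the size-1 base case is level 2 (the tree spans levels 0 through 2, i.e. 3 levels counting the root), so the depth is the number of divisions: log_3(9) = 2

The recursion tree depth is log_3(9) = 2. At each level, the problem size is divided by 3, so it takes 2 divisions to reduce to a base case of size 1. The algorithm makes 3 recursive calls at each level.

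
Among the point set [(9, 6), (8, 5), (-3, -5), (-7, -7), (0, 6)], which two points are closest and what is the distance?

Computing all pairwise distances among 5 points:

d((9, 6), (8, 5)) = 1.4142 <-- minimum
d((9, 6), (-3, -5)) = 16.2788
d((9, 6), (-7, -7)) = 20.6155
d((9, 6), (0, 6)) = 9.0
d((8, 5), (-3, -5)) = 14.8661
d((8, 5), (-7, -7)) = 19.2094
d((8, 5), (0, 6)) = 8.0623
d((-3, -5), (-7, -7)) = 4.4721
d((-3, -5), (0, 6)) = 11.4018
d((-7, -7), (0, 6)) = 14.7648

Closest pair: (9, 6) and (8, 5) with distance 1.4142

The closest pair is (9, 6) and (8, 5) with Euclidean distance 1.4142. For 5 points, brute-force pairwise comparison is shown above. For large n, the divide-and-conquer algorithm (sort by x, recurse on halves, check the dividing strip) achieves O(n log n).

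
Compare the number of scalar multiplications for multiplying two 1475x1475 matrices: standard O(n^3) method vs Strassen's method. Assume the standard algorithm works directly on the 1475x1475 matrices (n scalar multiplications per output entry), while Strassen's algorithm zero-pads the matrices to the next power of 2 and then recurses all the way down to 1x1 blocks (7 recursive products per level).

Matrix multiplication for 1475x1475 matrices:

Strassen's algorithm requires power-of-2 dimensions. Pad 1475x1475 to 2048x2048 (next power of 2).

Standard algorithm: 1475^3 = 3209046875 multiplications
Strassen's algorithm: 7^(log2(2048)) = 7^11 = 1977326743 multiplications
Savings: 3209046875 - 1977326743 = 1231720132 multiplications

Standard: 3209046875 multiplications (1475^3). Strassen: 1977326743 multiplications (7^11, after padding to 2048x2048). Strassen reduces 8 recursive multiplications to 7 at each level.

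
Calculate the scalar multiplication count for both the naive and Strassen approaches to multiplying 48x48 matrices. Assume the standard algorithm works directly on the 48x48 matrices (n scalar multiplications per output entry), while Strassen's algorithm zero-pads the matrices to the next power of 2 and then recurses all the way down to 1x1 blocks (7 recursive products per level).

Matrix multiplication for 48x48 matrices:

Strassen's algorithm requires power-of-2 dimensions. Pad 48x48 to 64x64 (next power of 2).

Standard algorithm: 48^3 = 110592 multiplications
Strassen's algorithm: 7^(log2(64)) = 7^6 = 117649 multiplications
Difference: 110592 - 117649 = -7057 (Strassen uses MORE here due to padding overhead — for small or just-over-power-of-2 n, padding can outweigh the per-level savings)

Standard: 110592 multiplications (48^3). Strassen: 117649 multiplications (7^6, after padding to 64x64). Strassen reduces 8 recursive multiplications to 7 at each level.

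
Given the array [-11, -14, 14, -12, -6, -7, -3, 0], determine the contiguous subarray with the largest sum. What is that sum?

Using Kadane's algorithm on [-11, -14, 14, -12, -6, -7, -3, 0]:

Scanning through the array:
Position 1 (value -14): max_ending_here = -14, max_so_far = -11
Position 2 (value 14): max_ending_here = 14, max_so_far = 14
Position 3 (value -12): max_ending_here = 2, max_so_far = 14
Position 4 (value -6): max_ending_here = -4, max_so_far = 14
Position 5 (value -7): max_ending_here = -7, max_so_far = 14
Position 6 (value -3): max_ending_here = -3, max_so_far = 14
Position 7 (value 0): max_ending_here = 0, max_so_far = 14

Maximum subarray: [14]
Maximum sum: 14

The maximum subarray is [14] with sum 14. This subarray runs from index 2 to index 2.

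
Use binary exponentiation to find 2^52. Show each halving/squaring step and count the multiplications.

Computing 2^52 by squaring (build up from 2^1; each line after the first costs one multiplication):

2^1 = 2
2^2 = (2^1)^2 = 2^2 = 4
2^3 = 2 * 2^2 = 2 * 4 = 8
2^6 = (2^3)^2 = 8^2 = 64
2^12 = (2^6)^2 = 64^2 = 4096
2^13 = 2 * 2^12 = 2 * 4096 = 8192
2^26 = (2^13)^2 = 8192^2 = 67108864
2^52 = (2^26)^2 = 67108864^2 = 4503599627370496

Result: 4503599627370496
Multiplications needed: 7 (7 lines after 2^1)

2^52 = 4503599627370496. Using exponentiation by squaring, this requires 7 multiplications. The key idea: if the exponent is even, square the half-power; if odd, multiply by the base once.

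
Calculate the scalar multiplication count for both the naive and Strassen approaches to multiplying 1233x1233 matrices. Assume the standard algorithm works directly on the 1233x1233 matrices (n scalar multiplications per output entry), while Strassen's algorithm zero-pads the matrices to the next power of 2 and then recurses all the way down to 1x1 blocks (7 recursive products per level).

Matrix multiplication for 1233x1233 matrices:

Strassen's algorithm requires power-of-2 dimensions. Pad 1233x1233 to 2048x2048 (next power of 2).

Standard algorithm: 1233^3 = 1874516337 multiplications
Strassen's algorithm: 7^(log2(2048)) = 7^11 = 1977326743 multiplications
Difference: 1874516337 - 1977326743 = -102810406 (Strassen uses MORE here due to padding overhead — for small or just-over-power-of-2 n, padding can outweigh the per-level savings)

Standard: 1874516337 multiplications (1233^3). Strassen: 1977326743 multiplications (7^11, after padding to 2048x2048). Strassen reduces 8 recursive multiplications to 7 at each level.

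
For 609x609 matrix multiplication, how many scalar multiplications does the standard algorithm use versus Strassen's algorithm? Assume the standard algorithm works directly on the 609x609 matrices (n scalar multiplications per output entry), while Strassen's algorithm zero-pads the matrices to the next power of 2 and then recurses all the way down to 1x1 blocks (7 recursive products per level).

Matrix multiplication for 609x609 matrices:

Strassen's algorithm requires power-of-2 dimensions. Pad 609x609 to 1024x1024 (next power of 2).

Standard algorithm: 609^3 = 225866529 multiplications
Strassen's algorithm: 7^(log2(1024)) = 7^10 = 282475249 multiplications
Difference: 225866529 - 282475249 = -56608720 (Strassen uses MORE here due to padding overhead — for small or just-over-power-of-2 n, padding can outweigh the per-level savings)

Standard: 225866529 multiplications (609^3). Strassen: 282475249 multiplications (7^10, after padding to 1024x1024). Strassen reduces 8 recursive multiplications to 7 at each level.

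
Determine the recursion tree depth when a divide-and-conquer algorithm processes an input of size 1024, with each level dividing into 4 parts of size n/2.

For divide and conquer with division factor 2:

Problem sizes at each level:
Level 0: 1024
Level 1: 512
Level 2: 256
Level 3: 128
Level 4: 64
Level 5: 32
Level 6: 16
Level 7: 8
Level 8: 4
Level 9: 2
Level 10: 1

The root is level 0 and the size-1 base case is level 10 (the tree spans levels 0 through 10, i.e. 11 levels counting the root), so the depth is the number of divisions: log_2(1024) = 10

The recursion tree depth is log_2(1024) = 10. At each level, the problem size is divided by 2, so it takes 10 divisions to reduce to a base case of size 1. The algorithm makes 4 recursive calls at each level.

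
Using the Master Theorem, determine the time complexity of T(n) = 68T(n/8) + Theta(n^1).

Master Theorem for T(n) = 68T(n/8) + O(n^1):

a = 68, b = 8, c = 1
log_b(a) = log_8(68) = 2.0292

Case 1: c = 1 < log_8(68) = 2.0292
T(n) = O(n^(log_8 68))

For T(n) = 68T(n/8) + O(n^1): log_8(68) = 2.0292. This is Case 1 of the Master Theorem (c < log_b(a), work dominated by leaves), giving O(n^(log_8 68)).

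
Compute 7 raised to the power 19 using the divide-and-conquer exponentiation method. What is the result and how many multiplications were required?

Computing 7^19 by squaring (build up from 7^1; each line after the first costs one multiplication):

7^1 = 7
7^2 = (7^1)^2 = 7^2 = 49
7^4 = (7^2)^2 = 49^2 = 2401
7^8 = (7^4)^2 = 2401^2 = 5764801
7^9 = 7 * 7^8 = 7 * 5764801 = 40353607
7^18 = (7^9)^2 = 40353607^2 = 1628413597910449
7^19 = 7 * 7^18 = 7 * 1628413597910449 = 11398895185373143

Result: 11398895185373143
Multiplications needed: 6 (6 lines after 7^1)

7^19 = 11398895185373143. Using exponentiation by squaring, this requires 6 multiplications. The key idea: if the exponent is even, square the half-power; if odd, multiply by the base once.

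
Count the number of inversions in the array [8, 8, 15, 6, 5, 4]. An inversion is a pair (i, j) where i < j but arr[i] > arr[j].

Finding inversions in [8, 8, 15, 6, 5, 4]:

(0, 3): arr[0]=8 > arr[3]=6
(0, 4): arr[0]=8 > arr[4]=5
(0, 5): arr[0]=8 > arr[5]=4
(1, 3): arr[1]=8 > arr[3]=6
(1, 4): arr[1]=8 > arr[4]=5
(1, 5): arr[1]=8 > arr[5]=4
(2, 3): arr[2]=15 > arr[3]=6
(2, 4): arr[2]=15 > arr[4]=5
(2, 5): arr[2]=15 > arr[5]=4
(3, 4): arr[3]=6 > arr[4]=5
(3, 5): arr[3]=6 > arr[5]=4
(4, 5): arr[4]=5 > arr[5]=4

Total inversions: 12

The array has 12 inversion(s): (0,3), (0,4), (0,5), (1,3), (1,4), (1,5), (2,3), (2,4), (2,5), (3,4), (3,5), (4,5). Each pair (i,j) satisfies i < j and arr[i] > arr[j].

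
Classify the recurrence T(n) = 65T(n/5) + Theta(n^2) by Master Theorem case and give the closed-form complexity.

Master Theorem for T(n) = 65T(n/5) + O(n^2):

a = 65, b = 5, c = 2
log_b(a) = log_5(65) = 2.5937

Case 1: c = 2 < log_5(65) = 2.5937
T(n) = O(n^(log_5 65))

For T(n) = 65T(n/5) + O(n^2): log_5(65) = 2.5937. This is Case 1 of the Master Theorem (c < log_b(a), work dominated by leaves), giving O(n^(log_5 65)).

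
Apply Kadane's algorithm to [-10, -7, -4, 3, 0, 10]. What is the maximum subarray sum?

Using Kadane's algorithm on [-10, -7, -4, 3, 0, 10]:

Scanning through the array:
Position 1 (value -7): max_ending_here = -7, max_so_far = -7
Position 2 (value -4): max_ending_here = -4, max_so_far = -4
Position 3 (value 3): max_ending_here = 3, max_so_far = 3
Position 4 (value 0): max_ending_here = 3, max_so_far = 3
Position 5 (value 10): max_ending_here = 13, max_so_far = 13

Maximum subarray: [3, 0, 10]
Maximum sum: 13

The maximum subarray is [3, 0, 10] with sum 13. This subarray runs from index 3 to index 5.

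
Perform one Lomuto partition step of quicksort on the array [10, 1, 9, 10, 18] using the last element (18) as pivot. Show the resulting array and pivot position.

Lomuto partition with pivot = 18:

Initial array: [10, 1, 9, 10, 18]

arr[0]=10 <= 18: swap with position 0, array becomes [10, 1, 9, 10, 18]
arr[1]=1 <= 18: swap with position 1, array becomes [10, 1, 9, 10, 18]
arr[2]=9 <= 18: swap with position 2, array becomes [10, 1, 9, 10, 18]
arr[3]=10 <= 18: swap with position 3, array becomes [10, 1, 9, 10, 18]

Place pivot at position 4: [10, 1, 9, 10, 18]
Pivot position: 4

After partitioning with pivot 18, the array becomes [10, 1, 9, 10, 18]. The pivot is placed at index 4. All elements to the left of the pivot are <= 18, and all elements to the right are > 18.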